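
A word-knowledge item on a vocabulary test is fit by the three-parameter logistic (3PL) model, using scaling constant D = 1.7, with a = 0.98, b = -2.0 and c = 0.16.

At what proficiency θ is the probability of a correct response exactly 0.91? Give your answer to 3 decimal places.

P(θ) = c + (1 − c) · 1 / (1 + exp(−D·a(θ − b)))
Remove guessing floor: (0.91 − 0.16)/(1 − 0.16) = 0.8929
logit = ln(0.8929/0.1071) = 2.1203
θ = b + logit/(1.7·a) = -2.0 + 2.1203/1.6660 = -0.7273

-0.727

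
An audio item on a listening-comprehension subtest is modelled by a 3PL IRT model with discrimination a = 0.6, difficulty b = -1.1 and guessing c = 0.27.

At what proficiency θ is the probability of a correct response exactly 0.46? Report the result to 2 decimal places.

-2.84

P(θ) = c + (1 − c) · 1 / (1 + exp(−a(θ − b)))
Remove guessing floor: (0.46 − 0.27)/(1 − 0.27) = 0.2603
logit = ln(0.2603/0.7397) = -1.0445
θ = b + logit/(a) = -1.1 + (-1.0445)/0.6000 = -2.8409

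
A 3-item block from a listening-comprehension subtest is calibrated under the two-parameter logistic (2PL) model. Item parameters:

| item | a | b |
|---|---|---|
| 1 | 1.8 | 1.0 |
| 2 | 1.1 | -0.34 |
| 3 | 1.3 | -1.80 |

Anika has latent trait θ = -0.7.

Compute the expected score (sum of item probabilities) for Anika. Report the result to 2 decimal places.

P(θ) = 1 / (1 + exp(−a(θ − b)))
P_1 = 1/(1+e^{3.0600}) = 0.0448
P_2 = 1/(1+e^{0.3960}) = 0.4023
P_3 = 1/(1+e^{-1.4300}) = 0.8069
E[score] = 0.0448 + 0.4023 + 0.8069 = 1.2540

1.25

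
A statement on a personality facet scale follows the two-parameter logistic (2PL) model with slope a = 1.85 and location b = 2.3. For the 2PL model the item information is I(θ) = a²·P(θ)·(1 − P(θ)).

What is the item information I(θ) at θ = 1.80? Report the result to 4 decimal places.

P = 1/(1+e^{0.9250}) = 0.2839
P(1−P) = 0.2839 × 0.7161 = 0.2033
I = a² × P(1−P) = 1.85² × 0.2033 = 0.69586

0.6959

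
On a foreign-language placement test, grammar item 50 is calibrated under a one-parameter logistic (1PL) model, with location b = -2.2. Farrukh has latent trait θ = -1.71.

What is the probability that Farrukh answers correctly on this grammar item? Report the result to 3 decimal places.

P(θ) = 1 / (1 + exp(−(θ − b)))
Exponent: (-1.71 − (-2.2)) = 0.4900
1/(1 + e^{-0.4900}) = 0.6201
P = 0.6201

0.620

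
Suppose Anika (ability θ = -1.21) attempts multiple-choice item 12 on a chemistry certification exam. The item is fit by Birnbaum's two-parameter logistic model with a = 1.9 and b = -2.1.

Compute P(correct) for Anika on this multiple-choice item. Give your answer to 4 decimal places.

0.8444

P(θ) = 1 / (1 + exp(−a(θ − b)))
Exponent: 1.9 × (-1.21 − (-2.1)) = 1.6910
1/(1 + e^{-1.6910}) = 0.8444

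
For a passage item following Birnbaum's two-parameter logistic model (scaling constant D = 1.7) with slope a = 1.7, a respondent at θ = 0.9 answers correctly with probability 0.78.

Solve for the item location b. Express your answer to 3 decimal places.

0.462

P(θ) = 1 / (1 + exp(−D·a(θ − b)))
logit(0.78) = ln(0.78/0.22) = 1.2657
b = θ − logit/(1.7·a) = 0.9 − 1.2657/2.8900 = 0.4621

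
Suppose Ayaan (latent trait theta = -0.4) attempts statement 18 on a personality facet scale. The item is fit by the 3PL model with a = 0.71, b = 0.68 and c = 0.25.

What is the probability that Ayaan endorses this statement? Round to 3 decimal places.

P(theta) = c + (1 − c) · 1 / (1 + exp(−a(theta − b)))
Exponent: 0.71 × (-0.4 − 0.68) = -0.7668
1/(1 + e^{0.7668}) = 0.3172
P = 0.25 + 0.75 × 0.3172 = 0.4879

0.488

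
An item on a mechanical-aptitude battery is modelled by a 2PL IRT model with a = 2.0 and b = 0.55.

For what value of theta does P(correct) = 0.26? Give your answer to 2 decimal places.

P(theta) = 1 / (1 + exp(−a(theta − b)))
logit = ln(0.2600/0.7400) = -1.0460
theta = b + logit/(a) = 0.55 + (-1.0460)/2.0000 = 0.0270

0.03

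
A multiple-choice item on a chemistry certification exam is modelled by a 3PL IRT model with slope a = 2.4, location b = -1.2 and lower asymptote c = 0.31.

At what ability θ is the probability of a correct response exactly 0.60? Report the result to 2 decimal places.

P(θ) = c + (1 − c) · 1 / (1 + exp(−a(θ − b)))
Remove guessing floor: (0.60 − 0.31)/(1 − 0.31) = 0.4203
logit = ln(0.4203/0.5797) = -0.3216
θ = b + logit/(a) = -1.2 + (-0.3216)/2.4000 = -1.3340

-1.33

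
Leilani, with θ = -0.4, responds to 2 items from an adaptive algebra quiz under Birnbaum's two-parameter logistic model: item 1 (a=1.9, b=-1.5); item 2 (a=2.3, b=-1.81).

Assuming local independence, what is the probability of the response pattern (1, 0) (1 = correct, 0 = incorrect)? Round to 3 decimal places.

P(θ) = 1 / (1 + exp(−a(θ − b)))
P_1 = 1/(1+e^{-2.0900}) = 0.8899
P_2 = 1/(1+e^{-3.2430}) = 0.9624
L = P_1 × (1−P_2) = 0.8899 × 0.0376 = 0.03344

0.033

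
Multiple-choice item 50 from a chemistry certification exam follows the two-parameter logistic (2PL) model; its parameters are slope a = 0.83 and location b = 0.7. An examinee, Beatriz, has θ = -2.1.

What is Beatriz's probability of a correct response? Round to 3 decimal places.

P(θ) = 1 / (1 + exp(−a(θ − b)))
Exponent: 0.83 × (-2.1 − 0.7) = -2.3240
1/(1 + e^{2.3240}) = 0.0892

0.089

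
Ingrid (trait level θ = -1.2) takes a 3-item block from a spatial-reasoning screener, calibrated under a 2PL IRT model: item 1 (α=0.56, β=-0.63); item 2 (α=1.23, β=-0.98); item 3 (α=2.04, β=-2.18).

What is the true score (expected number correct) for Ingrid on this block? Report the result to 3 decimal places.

1.734

P(θ) = 1 / (1 + exp(−α(θ − β)))
P_1 = 1/(1+e^{0.3192}) = 0.4209
P_2 = 1/(1+e^{0.2706}) = 0.4328
P_3 = 1/(1+e^{-1.9992}) = 0.8807
E[score] = 0.4209 + 0.4328 + 0.8807 = 1.7343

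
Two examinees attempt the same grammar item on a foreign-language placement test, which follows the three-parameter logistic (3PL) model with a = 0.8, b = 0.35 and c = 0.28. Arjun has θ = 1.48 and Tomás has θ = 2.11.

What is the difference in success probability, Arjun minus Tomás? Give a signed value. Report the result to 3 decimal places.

P(θ) = c + (1 − c) · 1 / (1 + exp(−a(θ − b)))
P(Arjun) = 0.7925  [exponent 0.9040]
P(Tomás) = 0.8585  [exponent 1.4080]
Difference = 0.7925 − 0.8585 = -0.0660

-0.066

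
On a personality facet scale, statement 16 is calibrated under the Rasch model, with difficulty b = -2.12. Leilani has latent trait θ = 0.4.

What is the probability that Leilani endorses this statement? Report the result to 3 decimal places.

0.926

P(θ) = 1 / (1 + exp(−(θ − b)))
Exponent: (0.4 − (-2.12)) = 2.5200
1/(1 + e^{-2.5200}) = 0.9255
P = 0.9255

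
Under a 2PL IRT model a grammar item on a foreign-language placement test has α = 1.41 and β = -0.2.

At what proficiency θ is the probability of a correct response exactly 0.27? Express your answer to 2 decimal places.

P(θ) = 1 / (1 + exp(−α(θ − β)))
logit = ln(0.2700/0.7300) = -0.9946
θ = β + logit/(α) = -0.2 + (-0.9946)/1.4100 = -0.9054

-0.91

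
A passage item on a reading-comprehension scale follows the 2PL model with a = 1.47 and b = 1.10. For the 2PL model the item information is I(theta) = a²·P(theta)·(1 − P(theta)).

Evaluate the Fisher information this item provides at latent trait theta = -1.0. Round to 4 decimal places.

P = 1/(1+e^{3.0870}) = 0.0436
P(1−P) = 0.0436 × 0.9564 = 0.0417
I = a² × P(1−P) = 1.47² × 0.0417 = 0.09020

0.0902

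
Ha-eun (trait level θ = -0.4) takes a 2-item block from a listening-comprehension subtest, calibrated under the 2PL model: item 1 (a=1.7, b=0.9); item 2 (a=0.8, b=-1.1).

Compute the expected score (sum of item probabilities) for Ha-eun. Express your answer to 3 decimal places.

P(θ) = 1 / (1 + exp(−a(θ − b)))
P_1 = 1/(1+e^{2.2100}) = 0.0989
P_2 = 1/(1+e^{-0.5600}) = 0.6365
E[score] = 0.0989 + 0.6365 = 0.7353

0.735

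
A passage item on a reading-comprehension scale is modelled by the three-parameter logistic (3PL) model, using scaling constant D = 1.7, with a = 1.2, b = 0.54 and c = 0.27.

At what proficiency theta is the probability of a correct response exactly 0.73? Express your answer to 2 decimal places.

0.80

P(theta) = c + (1 − c) · 1 / (1 + exp(−D·a(theta − b)))
Remove guessing floor: (0.73 − 0.27)/(1 − 0.27) = 0.6301
logit = ln(0.6301/0.3699) = 0.5328
theta = b + logit/(1.7·a) = 0.54 + 0.5328/2.0400 = 0.8012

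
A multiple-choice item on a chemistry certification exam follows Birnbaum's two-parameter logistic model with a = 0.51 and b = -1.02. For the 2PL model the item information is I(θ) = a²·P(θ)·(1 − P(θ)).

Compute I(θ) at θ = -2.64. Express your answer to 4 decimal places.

P = 1/(1+e^{0.8262}) = 0.3044
P(1−P) = 0.3044 × 0.6956 = 0.2118
I = a² × P(1−P) = 0.51² × 0.2118 = 0.05508

0.0551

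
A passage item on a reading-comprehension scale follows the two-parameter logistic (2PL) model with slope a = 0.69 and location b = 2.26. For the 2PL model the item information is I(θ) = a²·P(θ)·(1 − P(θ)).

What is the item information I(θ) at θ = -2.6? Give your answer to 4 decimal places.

P = 1/(1+e^{3.3534}) = 0.0338
P(1−P) = 0.0338 × 0.9662 = 0.0326
I = a² × P(1−P) = 0.69² × 0.0326 = 0.01554

0.0155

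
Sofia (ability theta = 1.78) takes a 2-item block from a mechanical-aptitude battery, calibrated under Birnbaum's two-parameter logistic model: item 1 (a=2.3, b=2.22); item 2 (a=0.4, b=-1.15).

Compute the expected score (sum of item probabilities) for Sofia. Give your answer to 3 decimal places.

1.030

P(theta) = 1 / (1 + exp(−a(theta − b)))
P_1 = 1/(1+e^{1.0120}) = 0.2666
P_2 = 1/(1+e^{-1.1720}) = 0.7635
E[score] = 0.2666 + 0.7635 = 1.0301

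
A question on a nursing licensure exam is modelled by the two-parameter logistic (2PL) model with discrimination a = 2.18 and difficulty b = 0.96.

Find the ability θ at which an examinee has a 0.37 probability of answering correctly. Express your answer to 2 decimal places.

P(θ) = 1 / (1 + exp(−a(θ − b)))
logit = ln(0.3700/0.6300) = -0.5322
θ = b + logit/(a) = 0.96 + (-0.5322)/2.1800 = 0.7159

0.72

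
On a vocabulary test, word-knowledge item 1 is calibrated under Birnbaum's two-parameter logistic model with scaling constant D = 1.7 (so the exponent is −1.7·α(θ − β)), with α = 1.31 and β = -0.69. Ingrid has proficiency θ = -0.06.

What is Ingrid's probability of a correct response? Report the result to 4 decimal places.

0.8027

P(θ) = 1 / (1 + exp(−D·α(θ − β)))
Exponent: 1.7 × 1.31 × (-0.06 − (-0.69)) = 1.4030
1/(1 + e^{-1.4030}) = 0.8027
P = 0.8027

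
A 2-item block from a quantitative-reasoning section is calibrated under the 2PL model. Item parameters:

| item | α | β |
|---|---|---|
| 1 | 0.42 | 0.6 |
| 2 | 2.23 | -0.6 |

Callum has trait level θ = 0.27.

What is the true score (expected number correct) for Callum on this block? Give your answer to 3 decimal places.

1.340

P(θ) = 1 / (1 + exp(−α(θ − β)))
P_1 = 1/(1+e^{0.1386}) = 0.4654
P_2 = 1/(1+e^{-1.9401}) = 0.8744
E[score] = 0.4654 + 0.8744 = 1.3398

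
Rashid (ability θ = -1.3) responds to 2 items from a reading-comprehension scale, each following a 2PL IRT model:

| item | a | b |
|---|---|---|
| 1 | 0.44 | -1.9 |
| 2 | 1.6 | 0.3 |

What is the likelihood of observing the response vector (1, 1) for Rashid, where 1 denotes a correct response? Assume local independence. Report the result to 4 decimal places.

0.0406

P(θ) = 1 / (1 + exp(−a(θ − b)))
P_1 = 1/(1+e^{-0.2640}) = 0.5656
P_2 = 1/(1+e^{2.5600}) = 0.0718
L = P_1 × P_2 = 0.5656 × 0.0718 = 0.04059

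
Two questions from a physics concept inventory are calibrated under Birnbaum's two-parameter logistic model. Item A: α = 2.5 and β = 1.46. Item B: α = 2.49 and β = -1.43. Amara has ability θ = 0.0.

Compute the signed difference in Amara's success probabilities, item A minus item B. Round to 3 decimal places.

-0.947

P(θ) = 1 / (1 + exp(−α(θ − β)))
P_A = 0.0253
P_B = 0.9724
P_A − P_B = -0.9470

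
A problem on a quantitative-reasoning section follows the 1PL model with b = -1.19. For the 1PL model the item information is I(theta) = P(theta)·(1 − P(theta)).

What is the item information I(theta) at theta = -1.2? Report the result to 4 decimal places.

0.2500

P = 1/(1+e^{0.0100}) = 0.4975
P(1−P) = 0.4975 × 0.5025 = 0.2500
I = P(1−P) = 0.24999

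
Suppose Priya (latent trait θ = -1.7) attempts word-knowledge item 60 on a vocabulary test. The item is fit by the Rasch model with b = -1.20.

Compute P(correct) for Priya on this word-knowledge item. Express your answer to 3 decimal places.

0.378

P(θ) = 1 / (1 + exp(−(θ − b)))
Exponent: (-1.7 − (-1.20)) = -0.5000
1/(1 + e^{0.5000}) = 0.3775
P = 0.3775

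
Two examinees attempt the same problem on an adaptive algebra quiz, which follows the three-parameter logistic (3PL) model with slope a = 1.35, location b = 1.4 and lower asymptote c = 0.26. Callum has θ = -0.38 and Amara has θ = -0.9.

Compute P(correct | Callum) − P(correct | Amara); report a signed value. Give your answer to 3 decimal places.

0.030

P(θ) = c + (1 − c) · 1 / (1 + exp(−a(θ − b)))
P(Callum) = 0.3214  [exponent -2.4030]
P(Amara) = 0.2917  [exponent -3.1050]
Difference = 0.3214 − 0.2917 = 0.0296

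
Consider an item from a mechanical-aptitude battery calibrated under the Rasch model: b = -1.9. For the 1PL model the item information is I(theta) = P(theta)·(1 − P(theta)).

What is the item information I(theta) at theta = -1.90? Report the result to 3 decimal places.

0.250

P = 1/(1+e^{0.0000}) = 0.5000
P(1−P) = 0.5000 × 0.5000 = 0.2500
I = P(1−P) = 0.25000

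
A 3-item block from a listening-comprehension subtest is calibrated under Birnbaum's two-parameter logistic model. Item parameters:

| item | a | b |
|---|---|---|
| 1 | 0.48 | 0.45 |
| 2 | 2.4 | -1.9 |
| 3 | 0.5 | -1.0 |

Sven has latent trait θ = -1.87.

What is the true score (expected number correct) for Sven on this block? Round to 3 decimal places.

1.158

P(θ) = 1 / (1 + exp(−a(θ − b)))
P_1 = 1/(1+e^{1.1136}) = 0.2472
P_2 = 1/(1+e^{-0.0720}) = 0.5180
P_3 = 1/(1+e^{0.4350}) = 0.3929
E[score] = 0.2472 + 0.5180 + 0.3929 = 1.1581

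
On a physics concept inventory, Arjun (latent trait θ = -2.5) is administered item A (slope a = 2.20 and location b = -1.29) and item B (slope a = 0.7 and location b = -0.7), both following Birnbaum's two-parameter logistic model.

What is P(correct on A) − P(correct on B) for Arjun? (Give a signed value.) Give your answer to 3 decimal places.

P(θ) = 1 / (1 + exp(−a(θ − b)))
P_A = 0.0653
P_B = 0.2210
P_A − P_B = -0.1557

-0.156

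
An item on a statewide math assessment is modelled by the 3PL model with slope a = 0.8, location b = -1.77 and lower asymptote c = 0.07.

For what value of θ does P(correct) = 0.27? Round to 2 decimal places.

-3.39

P(θ) = c + (1 − c) · 1 / (1 + exp(−a(θ − b)))
Remove guessing floor: (0.27 − 0.07)/(1 − 0.07) = 0.2151
logit = ln(0.2151/0.7849) = -1.2947
θ = b + logit/(a) = -1.77 + (-1.2947)/0.8000 = -3.3884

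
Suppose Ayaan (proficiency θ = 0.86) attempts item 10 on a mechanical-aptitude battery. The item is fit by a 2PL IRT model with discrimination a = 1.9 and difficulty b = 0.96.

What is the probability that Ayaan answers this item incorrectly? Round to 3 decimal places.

0.547

P(θ) = 1 / (1 + exp(−a(θ − b)))
Exponent: 1.9 × (0.86 − 0.96) = -0.1900
1/(1 + e^{0.1900}) = 0.4526
P(incorrect) = 1 − 0.4526 = 0.5474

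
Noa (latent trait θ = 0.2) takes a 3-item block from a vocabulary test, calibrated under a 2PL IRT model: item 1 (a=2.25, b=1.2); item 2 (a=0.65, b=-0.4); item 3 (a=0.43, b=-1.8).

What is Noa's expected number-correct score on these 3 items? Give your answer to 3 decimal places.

1.394

P(θ) = 1 / (1 + exp(−a(θ − b)))
P_1 = 1/(1+e^{2.2500}) = 0.0953
P_2 = 1/(1+e^{-0.3900}) = 0.5963
P_3 = 1/(1+e^{-0.8600}) = 0.7027
E[score] = 0.0953 + 0.5963 + 0.7027 = 1.3943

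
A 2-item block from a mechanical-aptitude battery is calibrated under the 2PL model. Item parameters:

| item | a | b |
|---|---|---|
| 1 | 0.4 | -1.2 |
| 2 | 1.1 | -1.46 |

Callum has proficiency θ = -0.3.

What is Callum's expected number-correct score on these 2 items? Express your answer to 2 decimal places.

P(θ) = 1 / (1 + exp(−a(θ − b)))
P_1 = 1/(1+e^{-0.3600}) = 0.5890
P_2 = 1/(1+e^{-1.2760}) = 0.7818
E[score] = 0.5890 + 0.7818 = 1.3708

1.37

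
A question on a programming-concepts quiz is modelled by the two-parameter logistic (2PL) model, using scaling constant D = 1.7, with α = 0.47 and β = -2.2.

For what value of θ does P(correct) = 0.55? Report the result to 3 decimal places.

-1.949

P(θ) = 1 / (1 + exp(−D·α(θ − β)))
logit = ln(0.5500/0.4500) = 0.2007
θ = β + logit/(1.7·α) = -2.2 + 0.2007/0.7990 = -1.9488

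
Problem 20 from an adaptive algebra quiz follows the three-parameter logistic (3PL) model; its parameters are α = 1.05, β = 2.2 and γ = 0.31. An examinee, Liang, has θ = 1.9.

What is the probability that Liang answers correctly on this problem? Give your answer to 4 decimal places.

0.6011

P(θ) = γ + (1 − γ) · 1 / (1 + exp(−α(θ − β)))
Exponent: 1.05 × (1.9 − 2.2) = -0.3150
1/(1 + e^{0.3150}) = 0.4219
P = 0.31 + 0.69 × 0.4219 = 0.6011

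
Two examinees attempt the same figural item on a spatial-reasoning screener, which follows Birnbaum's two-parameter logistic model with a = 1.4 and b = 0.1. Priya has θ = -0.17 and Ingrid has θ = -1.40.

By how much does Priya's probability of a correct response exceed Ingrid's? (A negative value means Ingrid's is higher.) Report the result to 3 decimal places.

0.298

P(θ) = 1 / (1 + exp(−a(θ − b)))
P(Priya) = 0.4066  [exponent -0.3780]
P(Ingrid) = 0.1091  [exponent -2.1000]
Difference = 0.4066 − 0.1091 = 0.2975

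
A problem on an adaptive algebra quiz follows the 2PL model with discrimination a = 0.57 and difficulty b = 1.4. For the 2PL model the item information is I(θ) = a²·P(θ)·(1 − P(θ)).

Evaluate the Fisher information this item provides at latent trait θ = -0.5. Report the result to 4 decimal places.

P = 1/(1+e^{1.0830}) = 0.2529
P(1−P) = 0.2529 × 0.7471 = 0.1890
I = a² × P(1−P) = 0.57² × 0.1890 = 0.06139

0.0614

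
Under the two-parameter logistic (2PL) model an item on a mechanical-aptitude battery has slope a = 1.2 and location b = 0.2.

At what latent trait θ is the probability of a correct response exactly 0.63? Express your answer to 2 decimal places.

0.64

P(θ) = 1 / (1 + exp(−a(θ − b)))
logit = ln(0.6300/0.3700) = 0.5322
θ = b + logit/(a) = 0.2 + 0.5322/1.2000 = 0.6435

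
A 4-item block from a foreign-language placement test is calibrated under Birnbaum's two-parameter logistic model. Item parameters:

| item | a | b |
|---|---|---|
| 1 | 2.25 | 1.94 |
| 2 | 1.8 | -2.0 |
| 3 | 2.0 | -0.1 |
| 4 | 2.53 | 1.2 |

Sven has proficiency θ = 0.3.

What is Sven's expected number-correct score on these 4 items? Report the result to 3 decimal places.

1.792

P(θ) = 1 / (1 + exp(−a(θ − b)))
P_1 = 1/(1+e^{3.6900}) = 0.0244
P_2 = 1/(1+e^{-4.1400}) = 0.9843
P_3 = 1/(1+e^{-0.8000}) = 0.6900
P_4 = 1/(1+e^{2.2770}) = 0.0930
E[score] = 0.0244 + 0.9843 + 0.6900 + 0.0930 = 1.7917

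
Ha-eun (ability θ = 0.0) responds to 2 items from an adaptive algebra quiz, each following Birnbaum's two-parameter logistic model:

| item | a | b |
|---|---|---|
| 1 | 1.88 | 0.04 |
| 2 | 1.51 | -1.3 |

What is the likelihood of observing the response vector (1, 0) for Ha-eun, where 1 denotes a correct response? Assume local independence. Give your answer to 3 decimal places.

0.059

P(θ) = 1 / (1 + exp(−a(θ − b)))
P_1 = 1/(1+e^{0.0752}) = 0.4812
P_2 = 1/(1+e^{-1.9630}) = 0.8769
L = P_1 × (1−P_2) = 0.4812 × 0.1231 = 0.05926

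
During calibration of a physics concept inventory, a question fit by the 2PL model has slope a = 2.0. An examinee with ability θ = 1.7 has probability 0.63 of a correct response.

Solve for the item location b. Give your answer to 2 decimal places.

1.43

P(θ) = 1 / (1 + exp(−a(θ − b)))
logit(0.63) = ln(0.63/0.37) = 0.5322
b = θ − logit/(a) = 1.7 − 0.5322/2.0000 = 1.4339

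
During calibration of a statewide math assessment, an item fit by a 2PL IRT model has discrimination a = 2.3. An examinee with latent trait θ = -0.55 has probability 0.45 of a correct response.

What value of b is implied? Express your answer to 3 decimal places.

P(θ) = 1 / (1 + exp(−a(θ − b)))
logit(0.45) = ln(0.45/0.55) = -0.2007
b = θ − logit/(a) = -0.55 − (-0.2007)/2.3000 = -0.4628

-0.463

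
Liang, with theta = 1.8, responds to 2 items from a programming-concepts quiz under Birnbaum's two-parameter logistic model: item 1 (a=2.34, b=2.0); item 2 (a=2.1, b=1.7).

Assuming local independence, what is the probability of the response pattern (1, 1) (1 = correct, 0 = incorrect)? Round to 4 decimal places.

0.2127

P(theta) = 1 / (1 + exp(−a(theta − b)))
P_1 = 1/(1+e^{0.4680}) = 0.3851
P_2 = 1/(1+e^{-0.2100}) = 0.5523
L = P_1 × P_2 = 0.3851 × 0.5523 = 0.21269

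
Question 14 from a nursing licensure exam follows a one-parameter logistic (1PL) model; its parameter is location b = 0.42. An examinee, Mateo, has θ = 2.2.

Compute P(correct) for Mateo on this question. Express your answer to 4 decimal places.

P(θ) = 1 / (1 + exp(−(θ − b)))
Exponent: (2.2 − 0.42) = 1.7800
1/(1 + e^{-1.7800}) = 0.8557
P = 0.8557

0.8557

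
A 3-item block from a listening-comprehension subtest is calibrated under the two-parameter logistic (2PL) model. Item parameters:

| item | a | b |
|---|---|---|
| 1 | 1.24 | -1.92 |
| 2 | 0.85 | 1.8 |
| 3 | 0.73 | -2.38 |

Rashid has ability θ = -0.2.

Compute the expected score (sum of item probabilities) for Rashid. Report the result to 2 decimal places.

1.88

P(θ) = 1 / (1 + exp(−a(θ − b)))
P_1 = 1/(1+e^{-2.1328}) = 0.8941
P_2 = 1/(1+e^{1.7000}) = 0.1545
P_3 = 1/(1+e^{-1.5914}) = 0.8308
E[score] = 0.8941 + 0.1545 + 0.8308 = 1.8793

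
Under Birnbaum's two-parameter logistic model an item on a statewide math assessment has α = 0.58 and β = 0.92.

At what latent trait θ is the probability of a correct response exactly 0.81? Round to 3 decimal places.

P(θ) = 1 / (1 + exp(−α(θ − β)))
logit = ln(0.8100/0.1900) = 1.4500
θ = β + logit/(α) = 0.92 + 1.4500/0.5800 = 3.4200

3.420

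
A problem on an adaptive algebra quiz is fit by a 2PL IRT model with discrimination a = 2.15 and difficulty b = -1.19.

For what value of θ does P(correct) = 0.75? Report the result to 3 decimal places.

P(θ) = 1 / (1 + exp(−a(θ − b)))
logit = ln(0.7500/0.2500) = 1.0986
θ = b + logit/(a) = -1.19 + 1.0986/2.1500 = -0.6790

-0.679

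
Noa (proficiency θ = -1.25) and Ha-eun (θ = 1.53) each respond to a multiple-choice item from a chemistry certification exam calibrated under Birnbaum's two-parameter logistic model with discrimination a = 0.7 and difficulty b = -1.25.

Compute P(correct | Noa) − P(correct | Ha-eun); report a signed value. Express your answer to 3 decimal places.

-0.375

P(θ) = 1 / (1 + exp(−a(θ − b)))
P(Noa) = 0.5000  [exponent 0.0000]
P(Ha-eun) = 0.8750  [exponent 1.9460]
Difference = 0.5000 − 0.8750 = -0.3750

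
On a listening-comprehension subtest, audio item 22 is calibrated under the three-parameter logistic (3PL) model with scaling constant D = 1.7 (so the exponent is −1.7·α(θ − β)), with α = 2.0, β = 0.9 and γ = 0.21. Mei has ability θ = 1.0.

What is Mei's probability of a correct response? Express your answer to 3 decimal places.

0.672

P(θ) = γ + (1 − γ) · 1 / (1 + exp(−D·α(θ − β)))
Exponent: 1.7 × 2.0 × (1.0 − 0.9) = 0.3400
1/(1 + e^{-0.3400}) = 0.5842
P = 0.21 + 0.79 × 0.5842 = 0.6715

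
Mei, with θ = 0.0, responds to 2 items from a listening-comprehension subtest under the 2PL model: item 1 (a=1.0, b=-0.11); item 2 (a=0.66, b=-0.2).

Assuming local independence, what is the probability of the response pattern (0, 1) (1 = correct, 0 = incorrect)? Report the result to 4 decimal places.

0.2518

P(θ) = 1 / (1 + exp(−a(θ − b)))
P_1 = 1/(1+e^{-0.1100}) = 0.5275
P_2 = 1/(1+e^{-0.1320}) = 0.5330
L = (1−P_1) × P_2 = 0.4725 × 0.5330 = 0.25183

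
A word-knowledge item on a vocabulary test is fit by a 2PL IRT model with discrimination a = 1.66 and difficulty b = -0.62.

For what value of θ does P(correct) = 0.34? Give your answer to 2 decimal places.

-1.02

P(θ) = 1 / (1 + exp(−a(θ − b)))
logit = ln(0.3400/0.6600) = -0.6633
θ = b + logit/(a) = -0.62 + (-0.6633)/1.6600 = -1.0196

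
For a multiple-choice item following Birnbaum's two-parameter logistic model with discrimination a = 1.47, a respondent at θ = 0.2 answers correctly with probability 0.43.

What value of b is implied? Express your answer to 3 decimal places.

0.392

P(θ) = 1 / (1 + exp(−a(θ − b)))
logit(0.43) = ln(0.43/0.57) = -0.2819
b = θ − logit/(a) = 0.2 − (-0.2819)/1.4700 = 0.3917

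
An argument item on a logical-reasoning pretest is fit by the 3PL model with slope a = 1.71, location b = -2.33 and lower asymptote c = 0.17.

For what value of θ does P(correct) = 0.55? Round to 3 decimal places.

P(θ) = c + (1 − c) · 1 / (1 + exp(−a(θ − b)))
Remove guessing floor: (0.55 − 0.17)/(1 − 0.17) = 0.4578
logit = ln(0.4578/0.5422) = -0.1691
θ = b + logit/(a) = -2.33 + (-0.1691)/1.7100 = -2.4289

-2.429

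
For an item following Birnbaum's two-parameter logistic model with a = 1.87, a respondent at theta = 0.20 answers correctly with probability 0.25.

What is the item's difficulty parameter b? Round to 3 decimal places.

0.787

P(theta) = 1 / (1 + exp(−a(theta − b)))
logit(0.25) = ln(0.25/0.75) = -1.0986
b = theta − logit/(a) = 0.20 − (-1.0986)/1.8700 = 0.7875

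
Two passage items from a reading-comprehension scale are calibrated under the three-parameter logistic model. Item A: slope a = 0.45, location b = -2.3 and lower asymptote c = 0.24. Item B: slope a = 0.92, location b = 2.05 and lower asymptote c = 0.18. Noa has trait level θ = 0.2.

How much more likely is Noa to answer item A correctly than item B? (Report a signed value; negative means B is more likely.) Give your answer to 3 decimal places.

P(θ) = c + (1 − c) · 1 / (1 + exp(−a(θ − b)))
P_A = 0.8137
P_B = 0.3064
P_A − P_B = 0.5073

0.507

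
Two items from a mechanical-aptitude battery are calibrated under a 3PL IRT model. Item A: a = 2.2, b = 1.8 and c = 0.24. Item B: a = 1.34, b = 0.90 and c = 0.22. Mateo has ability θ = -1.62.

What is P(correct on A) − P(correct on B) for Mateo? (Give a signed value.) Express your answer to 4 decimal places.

-0.0054

P(θ) = c + (1 − c) · 1 / (1 + exp(−a(θ − b)))
P_A = 0.2404
P_B = 0.2458
P_A − P_B = -0.0054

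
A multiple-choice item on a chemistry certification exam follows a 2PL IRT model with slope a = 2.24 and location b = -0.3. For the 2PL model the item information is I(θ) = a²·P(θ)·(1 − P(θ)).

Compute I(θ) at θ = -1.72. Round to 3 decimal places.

0.192

P = 1/(1+e^{3.1808}) = 0.0399
P(1−P) = 0.0399 × 0.9601 = 0.0383
I = a² × P(1−P) = 2.24² × 0.0383 = 0.19219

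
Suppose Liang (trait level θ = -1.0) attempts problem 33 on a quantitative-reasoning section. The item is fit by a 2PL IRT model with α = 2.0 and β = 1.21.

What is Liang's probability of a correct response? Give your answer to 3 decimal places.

0.012

P(θ) = 1 / (1 + exp(−α(θ − β)))
Exponent: 2.0 × (-1.0 − 1.21) = -4.4200
1/(1 + e^{4.4200}) = 0.0119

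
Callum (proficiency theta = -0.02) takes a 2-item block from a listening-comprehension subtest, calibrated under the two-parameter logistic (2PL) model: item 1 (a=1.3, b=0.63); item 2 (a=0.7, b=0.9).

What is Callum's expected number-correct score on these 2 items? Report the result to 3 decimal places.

0.645

P(theta) = 1 / (1 + exp(−a(theta − b)))
P_1 = 1/(1+e^{0.8450}) = 0.3005
P_2 = 1/(1+e^{0.6440}) = 0.3443
E[score] = 0.3005 + 0.3443 = 0.6448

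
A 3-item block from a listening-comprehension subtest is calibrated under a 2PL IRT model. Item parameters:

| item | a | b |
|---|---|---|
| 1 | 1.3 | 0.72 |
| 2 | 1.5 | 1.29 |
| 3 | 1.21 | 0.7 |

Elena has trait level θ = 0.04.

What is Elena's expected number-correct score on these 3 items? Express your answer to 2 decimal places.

P(θ) = 1 / (1 + exp(−a(θ − b)))
P_1 = 1/(1+e^{0.8840}) = 0.2923
P_2 = 1/(1+e^{1.8750}) = 0.1330
P_3 = 1/(1+e^{0.7986}) = 0.3103
E[score] = 0.2923 + 0.1330 + 0.3103 = 0.7356

0.74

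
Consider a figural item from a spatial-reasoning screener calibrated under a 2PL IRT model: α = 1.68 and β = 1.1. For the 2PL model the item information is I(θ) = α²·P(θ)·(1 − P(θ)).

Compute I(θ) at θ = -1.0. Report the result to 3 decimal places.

0.078

P = 1/(1+e^{3.5280}) = 0.0285
P(1−P) = 0.0285 × 0.9715 = 0.0277
I = α² × P(1−P) = 1.68² × 0.0277 = 0.07821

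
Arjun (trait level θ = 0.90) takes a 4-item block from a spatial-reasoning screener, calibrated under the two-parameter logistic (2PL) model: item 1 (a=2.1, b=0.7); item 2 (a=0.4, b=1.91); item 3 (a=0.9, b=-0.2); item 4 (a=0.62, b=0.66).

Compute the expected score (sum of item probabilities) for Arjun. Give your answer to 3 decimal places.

P(θ) = 1 / (1 + exp(−a(θ − b)))
P_1 = 1/(1+e^{-0.4200}) = 0.6035
P_2 = 1/(1+e^{0.4040}) = 0.4004
P_3 = 1/(1+e^{-0.9900}) = 0.7291
P_4 = 1/(1+e^{-0.1488}) = 0.5371
E[score] = 0.6035 + 0.4004 + 0.7291 + 0.5371 = 2.2701

2.270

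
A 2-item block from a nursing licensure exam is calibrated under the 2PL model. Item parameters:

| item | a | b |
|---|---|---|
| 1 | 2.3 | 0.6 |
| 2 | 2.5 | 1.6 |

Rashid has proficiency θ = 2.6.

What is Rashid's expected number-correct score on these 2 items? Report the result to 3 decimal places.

1.914

P(θ) = 1 / (1 + exp(−a(θ − b)))
P_1 = 1/(1+e^{-4.6000}) = 0.9900
P_2 = 1/(1+e^{-2.5000}) = 0.9241
E[score] = 0.9900 + 0.9241 = 1.9142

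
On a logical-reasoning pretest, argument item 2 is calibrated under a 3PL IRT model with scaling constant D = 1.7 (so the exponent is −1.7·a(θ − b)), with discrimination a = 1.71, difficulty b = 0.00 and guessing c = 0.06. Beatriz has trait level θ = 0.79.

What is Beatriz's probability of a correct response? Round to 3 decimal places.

0.914

P(θ) = c + (1 − c) · 1 / (1 + exp(−D·a(θ − b)))
Exponent: 1.7 × 1.71 × (0.79 − 0.00) = 2.2965
1/(1 + e^{-2.2965}) = 0.9086
P = 0.06 + 0.94 × 0.9086 = 0.9141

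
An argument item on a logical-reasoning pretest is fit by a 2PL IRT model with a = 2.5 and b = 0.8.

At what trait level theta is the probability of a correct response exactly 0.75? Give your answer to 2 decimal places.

1.24

P(theta) = 1 / (1 + exp(−a(theta − b)))
logit = ln(0.7500/0.2500) = 1.0986
theta = b + logit/(a) = 0.8 + 1.0986/2.5000 = 1.2394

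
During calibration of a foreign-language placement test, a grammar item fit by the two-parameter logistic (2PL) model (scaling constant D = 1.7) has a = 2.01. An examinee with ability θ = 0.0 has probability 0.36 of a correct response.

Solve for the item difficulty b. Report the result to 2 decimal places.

P(θ) = 1 / (1 + exp(−D·a(θ − b)))
logit(0.36) = ln(0.36/0.64) = -0.5754
b = θ − logit/(1.7·a) = 0.0 − (-0.5754)/3.4170 = 0.1684

0.17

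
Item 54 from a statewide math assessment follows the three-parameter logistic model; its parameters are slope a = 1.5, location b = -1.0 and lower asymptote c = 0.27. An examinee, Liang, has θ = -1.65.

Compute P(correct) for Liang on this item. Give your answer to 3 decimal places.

0.470

P(θ) = c + (1 − c) · 1 / (1 + exp(−a(θ − b)))
Exponent: 1.5 × (-1.65 − (-1.0)) = -0.9750
1/(1 + e^{0.9750}) = 0.2739
P = 0.27 + 0.73 × 0.2739 = 0.4699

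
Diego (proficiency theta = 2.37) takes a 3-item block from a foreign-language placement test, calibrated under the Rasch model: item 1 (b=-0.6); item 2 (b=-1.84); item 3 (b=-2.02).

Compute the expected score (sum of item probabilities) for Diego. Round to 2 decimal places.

2.92

P(theta) = 1 / (1 + exp(−(theta − b)))
P_1 = 1/(1+e^{-2.9700}) = 0.9512
P_2 = 1/(1+e^{-4.2100}) = 0.9854
P_3 = 1/(1+e^{-4.3900}) = 0.9878
E[score] = 0.9512 + 0.9854 + 0.9878 = 2.9243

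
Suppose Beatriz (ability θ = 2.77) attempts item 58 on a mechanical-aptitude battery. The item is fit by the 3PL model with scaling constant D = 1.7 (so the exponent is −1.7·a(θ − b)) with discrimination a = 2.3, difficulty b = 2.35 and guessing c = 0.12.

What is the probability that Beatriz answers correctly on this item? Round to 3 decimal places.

0.857

P(θ) = c + (1 − c) · 1 / (1 + exp(−D·a(θ − b)))
Exponent: 1.7 × 2.3 × (2.77 − 2.35) = 1.6422
1/(1 + e^{-1.6422}) = 0.8378
P = 0.12 + 0.88 × 0.8378 = 0.8573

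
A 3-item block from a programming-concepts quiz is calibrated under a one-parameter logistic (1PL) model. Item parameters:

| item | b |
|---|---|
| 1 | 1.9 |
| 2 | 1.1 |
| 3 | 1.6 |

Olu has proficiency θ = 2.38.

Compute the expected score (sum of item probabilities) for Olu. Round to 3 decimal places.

2.086

P(θ) = 1 / (1 + exp(−(θ − b)))
P_1 = 1/(1+e^{-0.4800}) = 0.6177
P_2 = 1/(1+e^{-1.2800}) = 0.7824
P_3 = 1/(1+e^{-0.7800}) = 0.6857
E[score] = 0.6177 + 0.7824 + 0.6857 = 2.0859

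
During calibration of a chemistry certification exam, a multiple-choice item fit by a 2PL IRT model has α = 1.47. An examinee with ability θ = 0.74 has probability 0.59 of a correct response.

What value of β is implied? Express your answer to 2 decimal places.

0.49

P(θ) = 1 / (1 + exp(−α(θ − β)))
logit(0.59) = ln(0.59/0.41) = 0.3640
β = θ − logit/(α) = 0.74 − 0.3640/1.4700 = 0.4924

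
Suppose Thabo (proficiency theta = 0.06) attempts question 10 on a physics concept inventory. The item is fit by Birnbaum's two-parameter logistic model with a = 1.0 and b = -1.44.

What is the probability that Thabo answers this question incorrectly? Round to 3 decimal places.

P(theta) = 1 / (1 + exp(−a(theta − b)))
Exponent: 1.0 × (0.06 − (-1.44)) = 1.5000
1/(1 + e^{-1.5000}) = 0.8176
P(incorrect) = 1 − 0.8176 = 0.1824

0.182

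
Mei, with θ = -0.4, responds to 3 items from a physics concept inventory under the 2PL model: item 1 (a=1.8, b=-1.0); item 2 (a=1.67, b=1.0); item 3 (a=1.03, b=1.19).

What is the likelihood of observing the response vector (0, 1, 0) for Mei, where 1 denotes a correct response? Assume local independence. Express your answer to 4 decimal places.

0.0187

P(θ) = 1 / (1 + exp(−a(θ − b)))
P_1 = 1/(1+e^{-1.0800}) = 0.7465
P_2 = 1/(1+e^{2.3380}) = 0.0880
P_3 = 1/(1+e^{1.6377}) = 0.1628
L = (1−P_1) × P_2 × (1−P_3) = 0.2535 × 0.0880 × 0.8372 = 0.01868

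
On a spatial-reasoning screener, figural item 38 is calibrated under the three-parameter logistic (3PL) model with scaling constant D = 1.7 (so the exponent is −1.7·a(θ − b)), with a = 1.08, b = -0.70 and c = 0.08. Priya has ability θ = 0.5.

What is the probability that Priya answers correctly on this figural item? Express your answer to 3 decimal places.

0.908

P(θ) = c + (1 − c) · 1 / (1 + exp(−D·a(θ − b)))
Exponent: 1.7 × 1.08 × (0.5 − (-0.70)) = 2.2032
1/(1 + e^{-2.2032}) = 0.9005
P = 0.08 + 0.92 × 0.9005 = 0.9085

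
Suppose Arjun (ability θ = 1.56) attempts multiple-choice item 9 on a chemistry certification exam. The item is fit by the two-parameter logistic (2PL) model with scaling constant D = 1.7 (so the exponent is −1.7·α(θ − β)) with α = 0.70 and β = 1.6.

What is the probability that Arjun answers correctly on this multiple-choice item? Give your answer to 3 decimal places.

0.488

P(θ) = 1 / (1 + exp(−D·α(θ − β)))
Exponent: 1.7 × 0.70 × (1.56 − 1.6) = -0.0476
1/(1 + e^{0.0476}) = 0.4881
P = 0.4881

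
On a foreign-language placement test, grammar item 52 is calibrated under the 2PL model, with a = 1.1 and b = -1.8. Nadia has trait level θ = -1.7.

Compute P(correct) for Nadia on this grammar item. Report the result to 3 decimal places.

0.527

P(θ) = 1 / (1 + exp(−a(θ − b)))
Exponent: 1.1 × (-1.7 − (-1.8)) = 0.1100
1/(1 + e^{-0.1100}) = 0.5275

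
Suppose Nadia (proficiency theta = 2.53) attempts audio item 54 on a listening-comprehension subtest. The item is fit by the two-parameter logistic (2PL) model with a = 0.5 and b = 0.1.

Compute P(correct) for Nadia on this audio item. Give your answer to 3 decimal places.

P(theta) = 1 / (1 + exp(−a(theta − b)))
Exponent: 0.5 × (2.53 − 0.1) = 1.2150
1/(1 + e^{-1.2150}) = 0.7712

0.771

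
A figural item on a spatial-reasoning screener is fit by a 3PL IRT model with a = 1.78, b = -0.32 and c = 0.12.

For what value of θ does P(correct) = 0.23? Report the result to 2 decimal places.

P(θ) = c + (1 − c) · 1 / (1 + exp(−a(θ − b)))
Remove guessing floor: (0.23 − 0.12)/(1 − 0.12) = 0.1250
logit = ln(0.1250/0.8750) = -1.9459
θ = b + logit/(a) = -0.32 + (-1.9459)/1.7800 = -1.4132

-1.41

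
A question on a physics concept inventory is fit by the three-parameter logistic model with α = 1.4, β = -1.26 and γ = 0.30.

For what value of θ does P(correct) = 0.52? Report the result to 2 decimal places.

P(θ) = γ + (1 − γ) · 1 / (1 + exp(−α(θ − β)))
Remove guessing floor: (0.52 − 0.30)/(1 − 0.30) = 0.3143
logit = ln(0.3143/0.6857) = -0.7802
θ = β + logit/(α) = -1.26 + (-0.7802)/1.4000 = -1.8173

-1.82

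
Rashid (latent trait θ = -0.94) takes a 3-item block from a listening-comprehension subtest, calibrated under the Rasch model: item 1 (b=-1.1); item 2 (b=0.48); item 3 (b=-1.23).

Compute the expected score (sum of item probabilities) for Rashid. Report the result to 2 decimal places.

1.31

P(θ) = 1 / (1 + exp(−(θ − b)))
P_1 = 1/(1+e^{-0.1600}) = 0.5399
P_2 = 1/(1+e^{1.4200}) = 0.1947
P_3 = 1/(1+e^{-0.2900}) = 0.5720
E[score] = 0.5399 + 0.1947 + 0.5720 = 1.3066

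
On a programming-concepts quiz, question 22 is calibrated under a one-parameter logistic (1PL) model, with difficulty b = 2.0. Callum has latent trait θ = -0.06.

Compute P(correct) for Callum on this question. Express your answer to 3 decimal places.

0.113

P(θ) = 1 / (1 + exp(−(θ − b)))
Exponent: (-0.06 − 2.0) = -2.0600
1/(1 + e^{2.0600}) = 0.1130
P = 0.1130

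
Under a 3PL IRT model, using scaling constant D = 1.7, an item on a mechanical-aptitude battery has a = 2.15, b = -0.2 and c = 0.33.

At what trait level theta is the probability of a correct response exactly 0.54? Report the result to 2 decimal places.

-0.41

P(theta) = c + (1 − c) · 1 / (1 + exp(−D·a(theta − b)))
Remove guessing floor: (0.54 − 0.33)/(1 − 0.33) = 0.3134
logit = ln(0.3134/0.6866) = -0.7841
theta = b + logit/(1.7·a) = -0.2 + (-0.7841)/3.6550 = -0.4145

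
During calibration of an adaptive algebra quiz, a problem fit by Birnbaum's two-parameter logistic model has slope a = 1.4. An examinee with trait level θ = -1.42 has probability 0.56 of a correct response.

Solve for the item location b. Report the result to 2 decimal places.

-1.59

P(θ) = 1 / (1 + exp(−a(θ − b)))
logit(0.56) = ln(0.56/0.44) = 0.2412
b = θ − logit/(a) = -1.42 − 0.2412/1.4000 = -1.5923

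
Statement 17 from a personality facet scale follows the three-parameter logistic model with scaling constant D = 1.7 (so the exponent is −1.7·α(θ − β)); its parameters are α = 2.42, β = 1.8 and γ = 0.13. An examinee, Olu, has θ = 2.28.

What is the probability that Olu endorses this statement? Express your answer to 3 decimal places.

0.894

P(θ) = γ + (1 − γ) · 1 / (1 + exp(−D·α(θ − β)))
Exponent: 1.7 × 2.42 × (2.28 − 1.8) = 1.9747
1/(1 + e^{-1.9747}) = 0.8781
P = 0.13 + 0.87 × 0.8781 = 0.8940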